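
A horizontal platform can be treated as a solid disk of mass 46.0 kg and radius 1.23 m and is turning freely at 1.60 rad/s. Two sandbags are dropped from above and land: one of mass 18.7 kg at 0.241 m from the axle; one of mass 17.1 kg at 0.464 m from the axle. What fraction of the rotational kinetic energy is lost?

fraction ≈ 0.121

No external torque acts about the axle; L_before = L_after.
I_p = ½(46.0)(1.23)² = 34.80 kg·m².
Added inertia Σmr² = (18.7)(0.241)² + (17.1)(0.464)² = 4.768 kg·m²; I_f = 34.80 + 4.768 = 39.56 kg·m².
ω_f = I_p ω_i / I_f = (34.80)(1.60) / 39.56 = 1.407 rad/s.
KE_i = ½(34.80)(1.600 rad/s)² = 44.54 J; KE_f = ½(39.56)(1.407)² = 39.17 J.
Fraction lost = 0.1205.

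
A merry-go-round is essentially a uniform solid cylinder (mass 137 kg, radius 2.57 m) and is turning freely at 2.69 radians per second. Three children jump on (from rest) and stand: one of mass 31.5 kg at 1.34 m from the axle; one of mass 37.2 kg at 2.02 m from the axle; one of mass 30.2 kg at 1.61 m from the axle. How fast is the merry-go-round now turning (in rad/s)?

No external torque acts about the axle; L_before = L_after.
I_p = ½(137)(2.57)² = 452.4 kg·m².
Added inertia Σmr² = (31.5)(1.34)² + (37.2)(2.02)² + (30.2)(1.61)² = 286.6 kg·m²; I_f = 452.4 + 286.6 = 739.1 kg·m².
ω_f = I_p ω_i / I_f = (452.4)(2.69) / 739.1 = 1.647 rad/s.

ω_f ≈ 1.65 rad/s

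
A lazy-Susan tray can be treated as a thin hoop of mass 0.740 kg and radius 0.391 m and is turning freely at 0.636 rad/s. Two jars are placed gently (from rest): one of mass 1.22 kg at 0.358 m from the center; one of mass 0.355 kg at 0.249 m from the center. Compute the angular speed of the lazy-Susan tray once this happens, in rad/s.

ω_f ≈ 0.247 rad/s

No external torque acts about the center; L_before = L_after.
I_p = (0.740)(0.391)² = 0.1131 kg·m².
Added inertia Σmr² = (1.22)(0.358)² + (0.355)(0.249)² = 0.1784 kg·m²; I_f = 0.1131 + 0.1784 = 0.2915 kg·m².
ω_f = I_p ω_i / I_f = (0.1131)(0.636) / 0.2915 = 0.2468 rad/s.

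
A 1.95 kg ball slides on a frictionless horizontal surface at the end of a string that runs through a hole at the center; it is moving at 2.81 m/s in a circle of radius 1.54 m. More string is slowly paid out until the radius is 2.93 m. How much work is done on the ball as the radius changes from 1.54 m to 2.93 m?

W ≈ -5.57 J

Central (radial) force ⇒ zero torque about the center ⇒ m v r is constant.
v₂ = v₁ r₁ / r₂ = (2.81)(1.54) / (2.93) = 1.477 m/s.
W = ΔKE = ½m(v₂² − v₁²) = -5.572 J.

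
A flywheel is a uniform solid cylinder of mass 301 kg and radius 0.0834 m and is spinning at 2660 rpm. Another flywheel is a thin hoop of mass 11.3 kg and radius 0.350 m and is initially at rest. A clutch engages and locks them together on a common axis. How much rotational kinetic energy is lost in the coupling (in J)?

No external torque acts about the common axis, so total angular momentum is conserved.
Moments of inertia: I_A = ½(301)(0.0834)² = 1.047 kg·m²; I_B = (11.3)(0.350)² = 1.384 kg·m².
Taking A's sense as positive: L = (1.047)(2660) = 2785 kg·m²·rpm.
Combined I = 1.047 + 1.384 = 2.431 kg·m².
ω_f = L / I = 2785 / 2.431 = 1145 rpm.
KE_i = ½ΣIω² = 40610 J; KE_f = ½(2.431)(119.9)² = 17490 J.

ΔKE lost ≈ 23100 J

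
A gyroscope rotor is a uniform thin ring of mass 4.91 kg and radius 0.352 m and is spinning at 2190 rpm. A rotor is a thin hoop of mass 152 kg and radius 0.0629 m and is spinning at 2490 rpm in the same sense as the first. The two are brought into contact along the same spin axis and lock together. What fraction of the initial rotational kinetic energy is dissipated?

fraction ≈ 0.00410

No external torque acts about the common axis, so total angular momentum is conserved.
Moments of inertia: I_A = (4.91)(0.352)² = 0.6084 kg·m²; I_B = (152)(0.0629)² = 0.6014 kg·m².
Taking A's sense as positive: L = (0.6084)(2190) + (0.6014)(2490) = 2830 kg·m²·rpm.
Combined I = 0.6084 + 0.6014 = 1.210 kg·m².
ω_f = L / I = 2830 / 1.210 = 2339 rpm.
KE_i = ½ΣIω² = 36440 J; KE_f = ½(1.210)(245.0)² = 36290 J.
Fraction dissipated = (KE_i − KE_f)/KE_i = 0.004095.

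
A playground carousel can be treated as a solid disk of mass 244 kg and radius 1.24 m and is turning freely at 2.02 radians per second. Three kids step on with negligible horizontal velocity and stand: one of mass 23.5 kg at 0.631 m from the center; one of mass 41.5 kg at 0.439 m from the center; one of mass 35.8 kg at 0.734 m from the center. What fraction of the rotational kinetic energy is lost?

No external torque acts about the center; L_before = L_after.
I_p = ½(244)(1.24)² = 187.6 kg·m².
Added inertia Σmr² = (23.5)(0.631)² + (41.5)(0.439)² + (35.8)(0.734)² = 36.64 kg·m²; I_f = 187.6 + 36.64 = 224.2 kg·m².
ω_f = I_p ω_i / I_f = (187.6)(2.02) / 224.2 = 1.690 rad/s.
KE_i = ½(187.6)(2.020 rad/s)² = 382.7 J; KE_f = ½(224.2)(1.690)² = 320.2 J.
Fraction lost = 0.1634.

fraction ≈ 0.163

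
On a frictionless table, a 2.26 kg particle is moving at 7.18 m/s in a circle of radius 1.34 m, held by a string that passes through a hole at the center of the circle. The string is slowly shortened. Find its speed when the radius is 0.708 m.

Central (radial) force ⇒ zero torque about the center ⇒ m v r is constant.
v₂ = v₁ r₁ / r₂ = (7.18)(1.34) / (0.708) = 13.59 m/s.

v₂ ≈ 13.6 m/s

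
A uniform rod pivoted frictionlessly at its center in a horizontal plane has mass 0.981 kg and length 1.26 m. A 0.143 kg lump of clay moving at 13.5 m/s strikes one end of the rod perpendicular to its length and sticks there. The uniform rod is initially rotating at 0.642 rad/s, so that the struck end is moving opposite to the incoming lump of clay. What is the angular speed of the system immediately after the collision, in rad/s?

The axle reaction passes through the pivot and exerts no torque about it; angular momentum about the pivot is conserved through the impact.
I_p = (1/12)(0.981)(1.26)² = 0.1298 kg·m². Taking the sense of the lump of clay's angular momentum as positive, L_{lump} = m v R = (0.143)(13.5)(1.26/2) = 1.216 kg·m²/s.
L_i = −I_p ω_p + m v R = −(0.1298)(0.642) + 1.216 = 1.133 kg·m²/s.
After sticking, I_f = I_p + m R² = 0.1298 + (0.143)(1.26/2)² = 0.1865 kg·m².
ω_f = L_i / I_f = 1.133 / 0.1865 = 6.073 rad/s.

|ω_f| ≈ 6.07 rad/s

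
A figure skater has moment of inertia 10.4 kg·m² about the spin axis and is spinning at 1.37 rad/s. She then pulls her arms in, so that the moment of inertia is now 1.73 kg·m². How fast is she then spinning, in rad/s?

ω₂ ≈ 8.24 rad/s

Angular momentum about the spin axis is conserved since the torque about it is zero.
ω₂ = I₁ω₁ / I₂ = (10.40)(1.37 rad/s) / (1.730) = 8.236 rad/s.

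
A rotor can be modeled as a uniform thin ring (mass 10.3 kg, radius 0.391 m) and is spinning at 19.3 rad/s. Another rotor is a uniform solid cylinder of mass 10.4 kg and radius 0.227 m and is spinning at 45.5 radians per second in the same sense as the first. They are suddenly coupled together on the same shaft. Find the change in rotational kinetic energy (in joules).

ΔKE ≈ -78.6 J

No external torque acts about the common axis, so total angular momentum is conserved.
Moments of inertia: I_A = (10.3)(0.391)² = 1.575 kg·m²; I_B = ½(10.4)(0.227)² = 0.2680 kg·m².
Taking A's sense as positive: L = (1.575)(19.3) + (0.2680)(45.5) = 42.58 kg·m²·rad/s.
Combined I = 1.575 + 0.2680 = 1.843 kg·m².
ω_f = L / I = 42.58 / 1.843 = 23.11 rad/s.
KE_i = ½ΣIω² = 570.6 J; KE_f = ½(1.843)(23.11)² = 492.0 J.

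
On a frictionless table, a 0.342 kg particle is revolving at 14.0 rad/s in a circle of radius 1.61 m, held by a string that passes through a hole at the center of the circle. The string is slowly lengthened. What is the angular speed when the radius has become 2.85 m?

The constraining force is radial, so m r² ω about the center is conserved.
ω₂ = ω₁ (r₁/r₂)² = (14.0)(1.61/2.85)² = 4.468 rad/s.

ω₂ ≈ 4.47 rad/s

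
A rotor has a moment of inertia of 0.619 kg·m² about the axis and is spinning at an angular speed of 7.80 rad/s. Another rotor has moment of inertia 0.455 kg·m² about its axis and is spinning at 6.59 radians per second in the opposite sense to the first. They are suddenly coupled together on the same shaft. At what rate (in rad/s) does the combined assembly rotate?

|ω_f| ≈ 1.70 rad/s

The coupling torques are internal; angular momentum about the shared axis is conserved.
Taking A's sense as positive: L = (0.6190)(7.80) − (0.4550)(6.59) = 1.830 kg·m²·rad/s.
Combined I = 0.6190 + 0.4550 = 1.074 kg·m².
ω_f = L / I = 1.830 / 1.074 = 1.704 rad/s.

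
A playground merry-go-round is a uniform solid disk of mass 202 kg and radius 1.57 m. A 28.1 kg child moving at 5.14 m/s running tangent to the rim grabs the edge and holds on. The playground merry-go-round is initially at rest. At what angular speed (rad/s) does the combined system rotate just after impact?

About the axle the impulsive forces during the collision are internal, so angular momentum about that axis is conserved.
I_p = ½(202)(1.57)² = 249.0 kg·m². Taking the sense of the child's angular momentum as positive, L_{child} = m v R = (28.1)(5.14)(1.57) = 226.8 kg·m²/s.
L_i = 0 + 226.8 = 226.8 kg·m²/s.
After sticking, I_f = I_p + m R² = 249.0 + (28.1)(1.57)² = 318.2 kg·m².
ω_f = L_i / I_f = 226.8 / 318.2 = 0.7126 rad/s.

|ω_f| ≈ 0.713 rad/s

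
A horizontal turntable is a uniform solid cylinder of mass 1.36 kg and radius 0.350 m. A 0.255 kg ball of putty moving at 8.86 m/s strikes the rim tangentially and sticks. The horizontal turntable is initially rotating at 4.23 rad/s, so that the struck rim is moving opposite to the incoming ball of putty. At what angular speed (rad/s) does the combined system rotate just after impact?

The axle reaction passes through the axle and exerts no torque about it; angular momentum about the axle is conserved through the impact.
I_p = ½(1.36)(0.350)² = 0.08330 kg·m². Taking the sense of the ball of putty's angular momentum as positive, L_{ball} = m v R = (0.255)(8.86)(0.350) = 0.7908 kg·m²/s.
L_i = −I_p ω_p + m v R = −(0.08330)(4.23) + 0.7908 = 0.4384 kg·m²/s.
After sticking, I_f = I_p + m R² = 0.08330 + (0.255)(0.350)² = 0.1145 kg·m².
ω_f = L_i / I_f = 0.4384 / 0.1145 = 3.828 rad/s.

|ω_f| ≈ 3.83 rad/s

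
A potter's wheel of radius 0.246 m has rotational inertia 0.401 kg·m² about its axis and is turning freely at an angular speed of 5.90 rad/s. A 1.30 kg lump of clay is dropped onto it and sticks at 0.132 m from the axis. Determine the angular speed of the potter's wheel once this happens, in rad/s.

ω_f ≈ 5.58 rad/s

No external torque acts about the axis; L_before = L_after.
Added inertia Σmr² = (1.30)(0.132)² = 0.02265 kg·m²; I_f = 0.4010 + 0.02265 = 0.4237 kg·m².
ω_f = I_p ω_i / I_f = (0.4010)(5.90) / 0.4237 = 5.585 rad/s.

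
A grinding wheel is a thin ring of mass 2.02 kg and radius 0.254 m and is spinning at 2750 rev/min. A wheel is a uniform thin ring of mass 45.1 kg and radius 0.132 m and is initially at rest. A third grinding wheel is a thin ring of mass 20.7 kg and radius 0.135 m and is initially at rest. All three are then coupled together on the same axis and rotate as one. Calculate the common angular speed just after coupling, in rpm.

The coupling torques are internal; angular momentum about the shared axis is conserved.
Moments of inertia: I_A = (2.02)(0.254)² = 0.1303 kg·m²; I_B = (45.1)(0.132)² = 0.7858 kg·m²; I_C = (20.7)(0.135)² = 0.3773 kg·m².
Taking A's sense as positive: L = (0.1303)(2750) = 358.4 kg·m²·rpm.
Combined I = 0.1303 + 0.7858 + 0.3773 = 1.293 kg·m².
ω_f = L / I = 358.4 / 1.293 = 277.1 rpm.

|ω_f| ≈ 277 rpm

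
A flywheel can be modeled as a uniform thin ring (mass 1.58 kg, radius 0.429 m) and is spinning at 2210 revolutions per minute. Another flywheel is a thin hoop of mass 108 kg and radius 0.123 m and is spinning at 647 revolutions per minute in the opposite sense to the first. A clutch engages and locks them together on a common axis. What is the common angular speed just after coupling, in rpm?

The coupling torques are internal; angular momentum about the shared axis is conserved.
Moments of inertia: I_A = (1.58)(0.429)² = 0.2908 kg·m²; I_B = (108)(0.123)² = 1.634 kg·m².
Taking A's sense as positive: L = (0.2908)(2210) − (1.634)(647) = -414.5 kg·m²·rpm.
Combined I = 0.2908 + 1.634 = 1.925 kg·m².
ω_f = L / I = -414.5 / 1.925 = -215.4 rpm.

|ω_f| ≈ 215 rpm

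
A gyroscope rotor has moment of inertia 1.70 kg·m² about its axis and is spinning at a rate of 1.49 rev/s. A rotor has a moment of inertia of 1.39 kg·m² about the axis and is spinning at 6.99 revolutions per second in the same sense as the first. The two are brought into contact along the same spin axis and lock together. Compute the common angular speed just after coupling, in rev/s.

|ω_f| ≈ 3.96 rev/s

The coupling torques are internal; angular momentum about the shared axis is conserved.
Taking A's sense as positive: L = (1.700)(1.49) + (1.390)(6.99) = 12.25 kg·m²·rev/s.
Combined I = 1.700 + 1.390 = 3.090 kg·m².
ω_f = L / I = 12.25 / 3.090 = 3.964 rev/s.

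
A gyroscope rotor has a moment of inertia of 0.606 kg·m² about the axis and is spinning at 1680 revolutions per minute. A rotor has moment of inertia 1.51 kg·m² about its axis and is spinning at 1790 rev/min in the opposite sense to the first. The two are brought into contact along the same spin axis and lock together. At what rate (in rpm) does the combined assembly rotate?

The coupling torques are internal; angular momentum about the shared axis is conserved.
Taking A's sense as positive: L = (0.6060)(1680) − (1.510)(1790) = -1685 kg·m²·rpm.
Combined I = 0.6060 + 1.510 = 2.116 kg·m².
ω_f = L / I = -1685 / 2.116 = -796.2 rpm.

|ω_f| ≈ 796 rpm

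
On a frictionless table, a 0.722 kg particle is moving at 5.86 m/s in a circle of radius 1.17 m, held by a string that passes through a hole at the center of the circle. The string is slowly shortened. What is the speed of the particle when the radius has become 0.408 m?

Central (radial) force ⇒ zero torque about the center ⇒ m v r is constant.
v₂ = v₁ r₁ / r₂ = (5.86)(1.17) / (0.408) = 16.80 m/s.

v₂ ≈ 16.8 m/s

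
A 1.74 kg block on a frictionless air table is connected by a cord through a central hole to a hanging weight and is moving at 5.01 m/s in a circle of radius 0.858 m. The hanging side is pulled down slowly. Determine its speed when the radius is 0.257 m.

Central (radial) force ⇒ zero torque about the center ⇒ m v r is constant.
v₂ = v₁ r₁ / r₂ = (5.01)(0.858) / (0.257) = 16.73 m/s.

v₂ ≈ 16.7 m/s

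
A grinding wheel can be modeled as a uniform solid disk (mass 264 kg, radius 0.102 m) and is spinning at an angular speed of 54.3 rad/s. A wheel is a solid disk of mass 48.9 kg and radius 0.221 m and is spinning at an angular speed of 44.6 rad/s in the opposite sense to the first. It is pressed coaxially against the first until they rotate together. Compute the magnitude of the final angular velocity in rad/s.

|ω_f| ≈ 8.30 rad/s

No external torque acts about the common axis, so total angular momentum is conserved.
Moments of inertia: I_A = ½(264)(0.102)² = 1.373 kg·m²; I_B = ½(48.9)(0.221)² = 1.194 kg·m².
Taking A's sense as positive: L = (1.373)(54.3) − (1.194)(44.6) = 21.31 kg·m²·rad/s.
Combined I = 1.373 + 1.194 = 2.567 kg·m².
ω_f = L / I = 21.31 / 2.567 = 8.301 rad/s.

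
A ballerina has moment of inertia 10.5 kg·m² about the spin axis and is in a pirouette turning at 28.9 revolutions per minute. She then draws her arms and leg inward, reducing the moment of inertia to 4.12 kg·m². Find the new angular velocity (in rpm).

Angular momentum about the spin axis is conserved since the torque about it is zero.
ω₂ = I₁ω₁ / I₂ = (10.50)(28.9 rpm) / (4.120) = 73.65 rpm.

ω₂ ≈ 73.7 rpm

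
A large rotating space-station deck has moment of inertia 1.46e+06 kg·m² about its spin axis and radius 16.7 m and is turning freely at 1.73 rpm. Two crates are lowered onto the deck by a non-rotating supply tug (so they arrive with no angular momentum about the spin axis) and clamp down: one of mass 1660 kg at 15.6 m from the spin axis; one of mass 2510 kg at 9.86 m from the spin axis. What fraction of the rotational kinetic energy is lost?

fraction ≈ 0.307

The added mass arrives with no angular momentum about the spin axis, and any external torque about the spin axis is negligible, so the system's angular momentum is conserved.
Added inertia Σmr² = (1660)(15.6)² + (2510)(9.86)² = 6.480e+05 kg·m²; I_f = 1.460e+06 + 6.480e+05 = 2.108e+06 kg·m².
ω_f = I_p ω_i / I_f = (1.460e+06)(1.73) / 2.108e+06 = 1.198 rpm.
KE_i = ½(1.460e+06)(0.1812 rad/s)² = 23960 J; KE_f = ½(2.108e+06)(0.1255)² = 16590 J.
Fraction lost = 0.3074.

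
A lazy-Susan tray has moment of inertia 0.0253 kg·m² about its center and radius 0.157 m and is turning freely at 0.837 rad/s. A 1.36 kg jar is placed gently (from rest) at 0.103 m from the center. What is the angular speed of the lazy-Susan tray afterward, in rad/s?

No external torque acts about the center; L_before = L_after.
Added inertia Σmr² = (1.36)(0.103)² = 0.01443 kg·m²; I_f = 0.02530 + 0.01443 = 0.03973 kg·m².
ω_f = I_p ω_i / I_f = (0.02530)(0.837) / 0.03973 = 0.5330 rad/s.

ω_f ≈ 0.533 rad/s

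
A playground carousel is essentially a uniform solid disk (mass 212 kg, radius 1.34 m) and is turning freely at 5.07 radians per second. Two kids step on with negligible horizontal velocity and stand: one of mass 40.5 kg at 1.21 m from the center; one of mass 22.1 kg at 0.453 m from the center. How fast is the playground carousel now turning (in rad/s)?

No external torque acts about the center; L_before = L_after.
I_p = ½(212)(1.34)² = 190.3 kg·m².
Added inertia Σmr² = (40.5)(1.21)² + (22.1)(0.453)² = 63.83 kg·m²; I_f = 190.3 + 63.83 = 254.2 kg·m².
ω_f = I_p ω_i / I_f = (190.3)(5.07) / 254.2 = 3.797 rad/s.

ω_f ≈ 3.80 rad/s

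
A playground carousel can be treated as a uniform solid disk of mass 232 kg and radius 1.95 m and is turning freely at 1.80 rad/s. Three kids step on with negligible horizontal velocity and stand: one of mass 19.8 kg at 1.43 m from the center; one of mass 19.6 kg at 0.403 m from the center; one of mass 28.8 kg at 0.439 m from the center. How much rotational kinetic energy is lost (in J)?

energy lost ≈ 71.7 J

The added mass arrives with no angular momentum about the center, and any external torque about the center is negligible, so the system's angular momentum is conserved.
I_p = ½(232)(1.95)² = 441.1 kg·m².
Added inertia Σmr² = (19.8)(1.43)² + (19.6)(0.403)² + (28.8)(0.439)² = 49.22 kg·m²; I_f = 441.1 + 49.22 = 490.3 kg·m².
ω_f = I_p ω_i / I_f = (441.1)(1.80) / 490.3 = 1.619 rad/s.
KE_i = ½(441.1)(1.800 rad/s)² = 714.6 J; KE_f = ½(490.3)(1.619)² = 642.8 J.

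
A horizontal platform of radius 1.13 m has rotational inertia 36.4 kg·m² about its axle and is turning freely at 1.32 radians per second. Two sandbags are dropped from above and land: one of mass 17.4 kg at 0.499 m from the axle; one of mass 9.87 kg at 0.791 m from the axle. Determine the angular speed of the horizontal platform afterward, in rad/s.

ω_f ≈ 1.02 rad/s

No external torque acts about the axle; L_before = L_after.
Added inertia Σmr² = (17.4)(0.499)² + (9.87)(0.791)² = 10.51 kg·m²; I_f = 36.40 + 10.51 = 46.91 kg·m².
ω_f = I_p ω_i / I_f = (36.40)(1.32) / 46.91 = 1.024 rad/s.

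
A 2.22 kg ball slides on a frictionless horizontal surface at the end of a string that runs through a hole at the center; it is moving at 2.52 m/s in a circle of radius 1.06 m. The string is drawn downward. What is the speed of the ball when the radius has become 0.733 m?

The only horizontal force on the mass is along the cord (radial), so it exerts no torque about the hole and angular momentum m v r is conserved.
v₂ = v₁ r₁ / r₂ = (2.52)(1.06) / (0.733) = 3.644 m/s.

v₂ ≈ 3.64 m/s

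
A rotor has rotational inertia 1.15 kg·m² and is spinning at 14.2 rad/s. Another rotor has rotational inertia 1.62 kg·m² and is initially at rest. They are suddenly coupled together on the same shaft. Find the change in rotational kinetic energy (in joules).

ΔKE ≈ -67.8 J

No external torque acts about the common axis, so total angular momentum is conserved.
Taking A's sense as positive: L = (1.150)(14.2) = 16.33 kg·m²·rad/s.
Combined I = 1.150 + 1.620 = 2.770 kg·m².
ω_f = L / I = 16.33 / 2.770 = 5.895 rad/s.
KE_i = ½ΣIω² = 115.9 J; KE_f = ½(2.770)(5.895)² = 48.14 J.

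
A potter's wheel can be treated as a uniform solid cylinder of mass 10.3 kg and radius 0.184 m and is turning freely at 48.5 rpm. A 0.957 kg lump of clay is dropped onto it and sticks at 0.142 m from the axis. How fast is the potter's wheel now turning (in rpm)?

No external torque acts about the axis; L_before = L_after.
I_p = ½(10.3)(0.184)² = 0.1744 kg·m².
Added inertia Σmr² = (0.957)(0.142)² = 0.01930 kg·m²; I_f = 0.1744 + 0.01930 = 0.1937 kg·m².
ω_f = I_p ω_i / I_f = (0.1744)(48.5) / 0.1937 = 43.67 rpm.

ω_f ≈ 43.7 rpm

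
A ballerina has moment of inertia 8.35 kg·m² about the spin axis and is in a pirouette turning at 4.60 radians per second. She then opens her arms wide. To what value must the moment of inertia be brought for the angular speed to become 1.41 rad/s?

I₂ ≈ 27.2 kg·m²

With no external torque about the axis, L is conserved: I₁ω₁ = I₂ω₂.
I₂ = I₁ω₁ / ω₂ = (8.35)(4.60) / (1.41) = 27.24 kg·m².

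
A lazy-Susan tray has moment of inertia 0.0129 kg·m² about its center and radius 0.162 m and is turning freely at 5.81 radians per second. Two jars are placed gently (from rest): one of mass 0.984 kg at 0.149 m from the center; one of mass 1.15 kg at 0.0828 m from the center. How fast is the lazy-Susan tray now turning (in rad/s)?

ω_f ≈ 1.76 rad/s

No external torque acts about the center; L_before = L_after.
Added inertia Σmr² = (0.984)(0.149)² + (1.15)(0.0828)² = 0.02973 kg·m²; I_f = 0.01290 + 0.02973 = 0.04263 kg·m².
ω_f = I_p ω_i / I_f = (0.01290)(5.81) / 0.04263 = 1.758 rad/s.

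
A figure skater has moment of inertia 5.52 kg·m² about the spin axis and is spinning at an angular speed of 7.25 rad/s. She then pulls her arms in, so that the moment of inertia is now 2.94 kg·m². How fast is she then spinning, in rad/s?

Angular momentum about the spin axis is conserved since the torque about it is zero.
ω₂ = I₁ω₁ / I₂ = (5.520)(7.25 rad/s) / (2.940) = 13.61 rad/s.

ω₂ ≈ 13.6 rad/s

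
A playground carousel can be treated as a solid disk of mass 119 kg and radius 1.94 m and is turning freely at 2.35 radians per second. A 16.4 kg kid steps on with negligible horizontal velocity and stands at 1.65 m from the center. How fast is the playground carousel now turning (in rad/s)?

The added mass arrives with no angular momentum about the center, and any external torque about the center is negligible, so the system's angular momentum is conserved.
I_p = ½(119)(1.94)² = 223.9 kg·m².
Added inertia Σmr² = (16.4)(1.65)² = 44.65 kg·m²; I_f = 223.9 + 44.65 = 268.6 kg·m².
ω_f = I_p ω_i / I_f = (223.9)(2.35) / 268.6 = 1.959 rad/s.

ω_f ≈ 1.96 rad/s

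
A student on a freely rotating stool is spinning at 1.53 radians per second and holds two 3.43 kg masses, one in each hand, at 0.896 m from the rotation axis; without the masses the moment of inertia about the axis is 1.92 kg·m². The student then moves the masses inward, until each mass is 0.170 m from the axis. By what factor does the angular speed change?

With no external torque about the axis, L is conserved: I₁ω₁ = I₂ω₂.
I₁ = 1.92 + 2(3.43)(0.896)² = 7.427 kg·m²; I₂ = 1.92 + 2(3.43)(0.170)² = 2.118 kg·m².
ω₂/ω₁ = I₁/I₂ = 7.427 / 2.118 = 3.506.

ω₂/ω₁ ≈ 3.51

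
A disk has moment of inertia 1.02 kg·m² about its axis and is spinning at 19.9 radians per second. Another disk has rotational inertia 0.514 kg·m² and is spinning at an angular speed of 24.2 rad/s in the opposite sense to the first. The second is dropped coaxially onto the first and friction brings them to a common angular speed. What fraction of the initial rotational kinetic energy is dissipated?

fraction ≈ 0.943

No external torque acts about the common axis, so total angular momentum is conserved.
Taking A's sense as positive: L = (1.020)(19.9) − (0.5140)(24.2) = 7.859 kg·m²·rad/s.
Combined I = 1.020 + 0.5140 = 1.534 kg·m².
ω_f = L / I = 7.859 / 1.534 = 5.123 rad/s.
KE_i = ½ΣIω² = 352.5 J; KE_f = ½(1.534)(5.123)² = 20.13 J.
Fraction dissipated = (KE_i − KE_f)/KE_i = 0.9429.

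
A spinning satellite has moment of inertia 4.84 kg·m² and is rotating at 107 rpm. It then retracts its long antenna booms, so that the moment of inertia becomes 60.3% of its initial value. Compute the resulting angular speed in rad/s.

No external torque acts about the spin axis, so angular momentum is conserved.
I₂ = 0.603 × 4.84 = 2.919 kg·m².
ω₂ = I₁ω₁ / I₂ = (4.840)(107 rpm) / (2.919) = 177.4 rpm = 18.58 rad/s.

ω₂ ≈ 18.6 rad/s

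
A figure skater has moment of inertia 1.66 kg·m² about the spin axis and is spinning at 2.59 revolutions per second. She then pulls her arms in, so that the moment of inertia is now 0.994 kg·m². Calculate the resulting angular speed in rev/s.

ω₂ ≈ 4.33 rev/s

Angular momentum about the spin axis is conserved since the torque about it is zero.
ω₂ = I₁ω₁ / I₂ = (1.660)(2.59 rev/s) / (0.9940) = 4.325 rev/s.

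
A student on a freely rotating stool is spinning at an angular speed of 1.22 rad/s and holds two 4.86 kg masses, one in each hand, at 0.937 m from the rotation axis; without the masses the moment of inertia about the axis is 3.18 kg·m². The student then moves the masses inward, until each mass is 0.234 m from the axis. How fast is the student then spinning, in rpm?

ω₂ ≈ 36.8 rpm

With no external torque about the axis, L is conserved: I₁ω₁ = I₂ω₂.
I₁ = 3.18 + 2(4.86)(0.937)² = 11.71 kg·m²; I₂ = 3.18 + 2(4.86)(0.234)² = 3.712 kg·m².
ω₂ = I₁ω₁ / I₂ = (11.71)(1.22 rad/s) / (3.712) = 3.850 rad/s = 36.76 rpm.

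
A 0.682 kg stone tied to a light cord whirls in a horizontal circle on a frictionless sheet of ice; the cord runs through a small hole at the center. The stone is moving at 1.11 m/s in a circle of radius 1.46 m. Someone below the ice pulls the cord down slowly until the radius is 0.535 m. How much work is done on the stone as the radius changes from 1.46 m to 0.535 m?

Central (radial) force ⇒ zero torque about the center ⇒ m v r is constant.
v₂ = v₁ r₁ / r₂ = (1.11)(1.46) / (0.535) = 3.029 m/s.
W = ΔKE = ½m(v₂² − v₁²) = 2.709 J.

W ≈ 2.71 J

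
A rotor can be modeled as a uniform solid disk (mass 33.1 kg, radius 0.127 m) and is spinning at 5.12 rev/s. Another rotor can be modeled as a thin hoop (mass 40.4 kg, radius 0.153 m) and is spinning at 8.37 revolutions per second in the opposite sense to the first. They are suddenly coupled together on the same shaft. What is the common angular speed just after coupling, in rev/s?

The coupling torques are internal; angular momentum about the shared axis is conserved.
Moments of inertia: I_A = ½(33.1)(0.127)² = 0.2669 kg·m²; I_B = (40.4)(0.153)² = 0.9457 kg·m².
Taking A's sense as positive: L = (0.2669)(5.12) − (0.9457)(8.37) = -6.549 kg·m²·rev/s.
Combined I = 0.2669 + 0.9457 = 1.213 kg·m².
ω_f = L / I = -6.549 / 1.213 = -5.401 rev/s.

|ω_f| ≈ 5.40 rev/s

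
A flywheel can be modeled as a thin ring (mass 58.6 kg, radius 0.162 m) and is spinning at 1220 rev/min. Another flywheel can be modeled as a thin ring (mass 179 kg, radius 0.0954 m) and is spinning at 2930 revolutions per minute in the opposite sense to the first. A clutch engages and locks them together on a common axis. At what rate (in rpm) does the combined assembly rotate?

|ω_f| ≈ 915 rpm

No external torque acts about the common axis, so total angular momentum is conserved.
Moments of inertia: I_A = (58.6)(0.162)² = 1.538 kg·m²; I_B = (179)(0.0954)² = 1.629 kg·m².
Taking A's sense as positive: L = (1.538)(1220) − (1.629)(2930) = -2897 kg·m²·rpm.
Combined I = 1.538 + 1.629 = 3.167 kg·m².
ω_f = L / I = -2897 / 3.167 = -914.8 rpm.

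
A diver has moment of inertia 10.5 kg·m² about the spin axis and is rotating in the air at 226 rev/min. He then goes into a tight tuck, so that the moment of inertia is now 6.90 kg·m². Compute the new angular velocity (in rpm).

ω₂ ≈ 344 rpm

Angular momentum about the spin axis is conserved since the torque about it is zero.
ω₂ = I₁ω₁ / I₂ = (10.50)(226 rpm) / (6.900) = 343.9 rpm.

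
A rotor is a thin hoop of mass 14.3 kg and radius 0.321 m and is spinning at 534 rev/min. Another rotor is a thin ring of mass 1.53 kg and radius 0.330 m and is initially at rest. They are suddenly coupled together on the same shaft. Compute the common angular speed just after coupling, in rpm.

The coupling torques are internal; angular momentum about the shared axis is conserved.
Moments of inertia: I_A = (14.3)(0.321)² = 1.473 kg·m²; I_B = (1.53)(0.330)² = 0.1666 kg·m².
Taking A's sense as positive: L = (1.473)(534) = 786.8 kg·m²·rpm.
Combined I = 1.473 + 0.1666 = 1.640 kg·m².
ω_f = L / I = 786.8 / 1.640 = 479.8 rpm.

|ω_f| ≈ 480 rpm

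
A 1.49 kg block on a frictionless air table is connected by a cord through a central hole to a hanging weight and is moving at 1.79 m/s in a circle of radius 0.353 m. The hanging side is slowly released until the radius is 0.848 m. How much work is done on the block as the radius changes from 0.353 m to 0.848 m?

Central (radial) force ⇒ zero torque about the center ⇒ m v r is constant.
v₂ = v₁ r₁ / r₂ = (1.79)(0.353) / (0.848) = 0.7451 m/s.
W = ΔKE = ½m(v₂² − v₁²) = -1.973 J.

W ≈ -1.97 J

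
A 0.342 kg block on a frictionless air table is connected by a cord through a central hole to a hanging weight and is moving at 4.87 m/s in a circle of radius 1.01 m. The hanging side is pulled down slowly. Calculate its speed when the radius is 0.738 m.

Central (radial) force ⇒ zero torque about the center ⇒ m v r is constant.
v₂ = v₁ r₁ / r₂ = (4.87)(1.01) / (0.738) = 6.665 m/s.

v₂ ≈ 6.66 m/s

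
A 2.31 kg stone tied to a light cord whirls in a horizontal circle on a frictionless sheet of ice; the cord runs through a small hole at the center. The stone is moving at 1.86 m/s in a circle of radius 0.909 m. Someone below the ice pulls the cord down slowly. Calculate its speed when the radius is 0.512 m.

Central (radial) force ⇒ zero torque about the center ⇒ m v r is constant.
v₂ = v₁ r₁ / r₂ = (1.86)(0.909) / (0.512) = 3.302 m/s.

v₂ ≈ 3.30 m/s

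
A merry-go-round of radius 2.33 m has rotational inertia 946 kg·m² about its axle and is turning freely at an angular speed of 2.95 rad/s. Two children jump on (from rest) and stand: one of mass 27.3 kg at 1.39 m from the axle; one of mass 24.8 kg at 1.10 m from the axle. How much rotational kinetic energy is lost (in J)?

energy lost ≈ 331 J

No external torque acts about the axle; L_before = L_after.
Added inertia Σmr² = (27.3)(1.39)² + (24.8)(1.10)² = 82.75 kg·m²; I_f = 946.0 + 82.75 = 1029 kg·m².
ω_f = I_p ω_i / I_f = (946.0)(2.95) / 1029 = 2.713 rad/s.
KE_i = ½(946.0)(2.950 rad/s)² = 4116 J; KE_f = ½(1029)(2.713)² = 3785 J.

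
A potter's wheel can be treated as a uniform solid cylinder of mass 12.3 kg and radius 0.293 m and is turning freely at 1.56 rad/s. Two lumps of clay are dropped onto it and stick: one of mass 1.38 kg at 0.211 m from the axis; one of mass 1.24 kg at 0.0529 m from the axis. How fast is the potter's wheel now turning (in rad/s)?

ω_f ≈ 1.39 rad/s

No external torque acts about the axis; L_before = L_after.
I_p = ½(12.3)(0.293)² = 0.5280 kg·m².
Added inertia Σmr² = (1.38)(0.211)² + (1.24)(0.0529)² = 0.06491 kg·m²; I_f = 0.5280 + 0.06491 = 0.5929 kg·m².
ω_f = I_p ω_i / I_f = (0.5280)(1.56) / 0.5929 = 1.389 rad/s.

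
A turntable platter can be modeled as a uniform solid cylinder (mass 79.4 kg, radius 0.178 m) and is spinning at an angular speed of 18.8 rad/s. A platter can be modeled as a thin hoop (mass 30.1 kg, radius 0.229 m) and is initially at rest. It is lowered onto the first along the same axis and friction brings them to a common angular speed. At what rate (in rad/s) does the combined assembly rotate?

No external torque acts about the common axis, so total angular momentum is conserved.
Moments of inertia: I_A = ½(79.4)(0.178)² = 1.258 kg·m²; I_B = (30.1)(0.229)² = 1.578 kg·m².
Taking A's sense as positive: L = (1.258)(18.8) = 23.65 kg·m²·rad/s.
Combined I = 1.258 + 1.578 = 2.836 kg·m².
ω_f = L / I = 23.65 / 2.836 = 8.337 rad/s.

|ω_f| ≈ 8.34 rad/s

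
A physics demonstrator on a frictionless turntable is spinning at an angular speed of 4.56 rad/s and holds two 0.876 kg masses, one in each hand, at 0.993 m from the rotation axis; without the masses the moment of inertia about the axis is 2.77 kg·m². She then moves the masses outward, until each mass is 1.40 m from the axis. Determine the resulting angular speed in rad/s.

ω₂ ≈ 3.31 rad/s

Angular momentum about the spin axis is conserved since the torque about it is zero.
I₁ = 2.77 + 2(0.876)(0.993)² = 4.498 kg·m²; I₂ = 2.77 + 2(0.876)(1.40)² = 6.204 kg·m².
ω₂ = I₁ω₁ / I₂ = (4.498)(4.56 rad/s) / (6.204) = 3.306 rad/s.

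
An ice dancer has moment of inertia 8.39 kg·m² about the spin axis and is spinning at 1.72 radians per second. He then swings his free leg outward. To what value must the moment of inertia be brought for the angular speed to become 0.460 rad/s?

Angular momentum about the spin axis is conserved since the torque about it is zero.
I₂ = I₁ω₁ / ω₂ = (8.39)(1.72) / (0.460) = 31.37 kg·m².

I₂ ≈ 31.4 kg·m²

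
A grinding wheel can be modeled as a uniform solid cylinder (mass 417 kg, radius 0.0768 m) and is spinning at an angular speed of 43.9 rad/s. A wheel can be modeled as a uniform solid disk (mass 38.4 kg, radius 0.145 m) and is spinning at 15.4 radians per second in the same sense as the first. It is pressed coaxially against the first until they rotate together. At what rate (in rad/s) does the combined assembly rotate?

The coupling torques are internal; angular momentum about the shared axis is conserved.
Moments of inertia: I_A = ½(417)(0.0768)² = 1.230 kg·m²; I_B = ½(38.4)(0.145)² = 0.4037 kg·m².
Taking A's sense as positive: L = (1.230)(43.9) + (0.4037)(15.4) = 60.20 kg·m²·rad/s.
Combined I = 1.230 + 0.4037 = 1.633 kg·m².
ω_f = L / I = 60.20 / 1.633 = 36.86 rad/s.

|ω_f| ≈ 36.9 rad/s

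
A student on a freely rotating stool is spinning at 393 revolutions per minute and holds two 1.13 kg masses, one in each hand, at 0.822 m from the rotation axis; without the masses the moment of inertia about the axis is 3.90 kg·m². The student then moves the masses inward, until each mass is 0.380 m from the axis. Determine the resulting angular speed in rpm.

Angular momentum about the spin axis is conserved since the torque about it is zero.
I₁ = 3.90 + 2(1.13)(0.822)² = 5.427 kg·m²; I₂ = 3.90 + 2(1.13)(0.380)² = 4.226 kg·m².
ω₂ = I₁ω₁ / I₂ = (5.427)(393 rpm) / (4.226) = 504.7 rpm.

ω₂ ≈ 505 rpm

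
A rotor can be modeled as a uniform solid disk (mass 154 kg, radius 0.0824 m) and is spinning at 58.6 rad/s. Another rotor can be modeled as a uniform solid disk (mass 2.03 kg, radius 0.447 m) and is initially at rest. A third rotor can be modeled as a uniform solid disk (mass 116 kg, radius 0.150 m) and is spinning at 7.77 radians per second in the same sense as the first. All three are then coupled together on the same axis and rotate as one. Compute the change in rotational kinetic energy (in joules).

The coupling torques are internal; angular momentum about the shared axis is conserved.
Moments of inertia: I_A = ½(154)(0.0824)² = 0.5228 kg·m²; I_B = ½(2.03)(0.447)² = 0.2028 kg·m²; I_C = ½(116)(0.150)² = 1.305 kg·m².
Taking A's sense as positive: L = (0.5228)(58.6) + (1.305)(7.77) = 40.78 kg·m²·rad/s.
Combined I = 0.5228 + 0.2028 + 1.305 = 2.031 kg·m².
ω_f = L / I = 40.78 / 2.031 = 20.08 rad/s.
KE_i = ½ΣIω² = 937.1 J; KE_f = ½(2.031)(20.08)² = 409.4 J.

ΔKE ≈ -528 J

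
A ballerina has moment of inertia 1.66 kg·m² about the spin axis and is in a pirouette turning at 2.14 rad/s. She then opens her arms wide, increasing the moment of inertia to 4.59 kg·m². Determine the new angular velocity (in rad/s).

ω₂ ≈ 0.774 rad/s

Angular momentum about the spin axis is conserved since the torque about it is zero.
ω₂ = I₁ω₁ / I₂ = (1.660)(2.14 rad/s) / (4.590) = 0.7739 rad/s.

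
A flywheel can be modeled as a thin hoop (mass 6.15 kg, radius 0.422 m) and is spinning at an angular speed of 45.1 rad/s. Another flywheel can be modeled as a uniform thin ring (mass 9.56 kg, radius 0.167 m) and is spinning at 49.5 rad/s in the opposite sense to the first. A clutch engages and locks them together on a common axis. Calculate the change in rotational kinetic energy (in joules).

ΔKE ≈ -959 J

No external torque acts about the common axis, so total angular momentum is conserved.
Moments of inertia: I_A = (6.15)(0.422)² = 1.095 kg·m²; I_B = (9.56)(0.167)² = 0.2666 kg·m².
Taking A's sense as positive: L = (1.095)(45.1) − (0.2666)(49.5) = 36.20 kg·m²·rad/s.
Combined I = 1.095 + 0.2666 = 1.362 kg·m².
ω_f = L / I = 36.20 / 1.362 = 26.58 rad/s.
KE_i = ½ΣIω² = 1440 J; KE_f = ½(1.362)(26.58)² = 481.0 J.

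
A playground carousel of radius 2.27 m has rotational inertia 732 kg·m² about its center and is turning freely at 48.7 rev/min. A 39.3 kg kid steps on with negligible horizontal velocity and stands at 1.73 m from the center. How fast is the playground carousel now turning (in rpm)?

ω_f ≈ 42.0 rpm

The added mass arrives with no angular momentum about the center, and any external torque about the center is negligible, so the system's angular momentum is conserved.
Added inertia Σmr² = (39.3)(1.73)² = 117.6 kg·m²; I_f = 732.0 + 117.6 = 849.6 kg·m².
ω_f = I_p ω_i / I_f = (732.0)(48.7) / 849.6 = 41.96 rpm.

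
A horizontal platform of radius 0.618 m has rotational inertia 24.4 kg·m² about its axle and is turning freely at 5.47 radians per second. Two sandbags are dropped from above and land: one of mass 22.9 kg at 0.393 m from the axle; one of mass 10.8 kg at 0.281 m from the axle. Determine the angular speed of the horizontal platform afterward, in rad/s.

No external torque acts about the axle; L_before = L_after.
Added inertia Σmr² = (22.9)(0.393)² + (10.8)(0.281)² = 4.390 kg·m²; I_f = 24.40 + 4.390 = 28.79 kg·m².
ω_f = I_p ω_i / I_f = (24.40)(5.47) / 28.79 = 4.636 rad/s.

ω_f ≈ 4.64 rad/s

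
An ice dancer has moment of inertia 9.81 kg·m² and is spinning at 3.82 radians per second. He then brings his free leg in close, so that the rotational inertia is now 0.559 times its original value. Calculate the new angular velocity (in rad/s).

With no external torque about the axis, L is conserved: I₁ω₁ = I₂ω₂.
I₂ = 0.559 × 9.81 = 5.484 kg·m².
ω₂ = I₁ω₁ / I₂ = (9.810)(3.82 rad/s) / (5.484) = 6.834 rad/s.

ω₂ ≈ 6.83 rad/s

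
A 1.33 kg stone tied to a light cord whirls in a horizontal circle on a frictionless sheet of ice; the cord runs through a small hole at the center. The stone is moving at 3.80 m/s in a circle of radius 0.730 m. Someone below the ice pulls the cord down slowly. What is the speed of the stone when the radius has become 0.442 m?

The only horizontal force on the mass is along the cord (radial), so it exerts no torque about the hole and angular momentum m v r is conserved.
v₂ = v₁ r₁ / r₂ = (3.80)(0.730) / (0.442) = 6.276 m/s.

v₂ ≈ 6.28 m/s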